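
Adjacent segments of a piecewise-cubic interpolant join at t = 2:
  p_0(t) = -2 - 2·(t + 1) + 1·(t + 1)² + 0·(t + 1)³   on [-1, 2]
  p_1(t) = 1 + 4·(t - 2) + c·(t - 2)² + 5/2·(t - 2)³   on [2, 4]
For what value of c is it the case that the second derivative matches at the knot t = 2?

1

p_0''(t) = 2 + 0·(t + 1), so p_0''(2) = 2. On the right, p_1''(2) = 2c, so c = 1.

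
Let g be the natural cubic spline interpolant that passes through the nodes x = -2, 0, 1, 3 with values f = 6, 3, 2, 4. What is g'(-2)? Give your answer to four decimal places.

-1.5571

Let σ_i = g''(x_i). Step sizes h_i = 2, 1, 2; slopes of the chords Δ_i = (y_(i+1) - y_i)/h_i = -3/2, -1, 1.
  2·σ_0 + 6·σ_1 + 1·σ_2 = 6(Δ_1 - Δ_0) = 3
  1·σ_1 + 6·σ_2 + 2·σ_3 = 6(Δ_2 - Δ_1) = 12
Natural end conditions: σ_0 = σ_3 = 0.
Solving: σ_0 = 0, σ_1 = 6/35, σ_2 = 69/35, σ_3 = 0.
On [-2, 0], g'(x) = b_0 + 2c_0·(x + 2) + 3d_0·(x + 2)² with b_0 = Δ_0 - h_0(2σ_0 + σ_1)/6 = -109/70, c_0 = σ_0/2 = 0, d_0 = (σ_1 - σ_0)/(6h_0) = 1/70. So g'(-2) = -109/70.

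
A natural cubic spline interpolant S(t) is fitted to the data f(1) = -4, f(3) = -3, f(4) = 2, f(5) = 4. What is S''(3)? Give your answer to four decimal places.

5.4783

Write σ_i for S''(x_i). With h_i = 2, 1, 1 and divided differences Δ_i = 1/2, 5, 2, the continuity of S' gives the tridiagonal system
  2·σ_0 + 6·σ_1 + 1·σ_2 = 6(Δ_1 - Δ_0) = 27
  1·σ_1 + 4·σ_2 + 1·σ_3 = 6(Δ_2 - Δ_1) = -18
Natural end conditions: σ_0 = σ_3 = 0.
Forward elimination and back-substitution give σ_0 = 0, σ_1 = 126/23, σ_2 = -135/23, σ_3 = 0.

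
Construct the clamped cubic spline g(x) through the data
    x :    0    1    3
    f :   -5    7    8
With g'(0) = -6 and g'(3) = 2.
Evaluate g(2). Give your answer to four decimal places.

Let σ_i = g''(x_i). Step sizes h_i = 1, 2; slopes of the chords Δ_i = (y_(i+1) - y_i)/h_i = 12, 1/2.
  1·σ_0 + 6·σ_1 + 2·σ_2 = 6(Δ_1 - Δ_0) = -69
Clamped end conditions give two more equations: 2h_0·σ_0 + h_0·σ_1 = 6(Δ_0 - g'(0)) = 108 and h_1·σ_1 + 2h_1·σ_2 = 6(g'(3) - Δ_1) = 9.
Forward elimination and back-substitution give σ_0 = 409/6, σ_1 = -85/3, σ_2 = 197/12.
On [1, 3], g(x) = 7 + 167/12·(x - 1) - 85/6·(x - 1)² + 179/48·(x - 1)³.
With (x - 1) = 1: g(2) = 503/48.

10.4792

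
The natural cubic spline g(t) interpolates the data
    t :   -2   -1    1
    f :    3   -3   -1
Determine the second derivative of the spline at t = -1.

7

Let m_i = g''(x_i). Step sizes h_i = 1, 2; slopes of the chords Δ_i = (y_(i+1) - y_i)/h_i = -6, 1.
  1·m_0 + 6·m_1 + 2·m_2 = 6(Δ_1 - Δ_0) = 42
Natural end conditions: m_0 = m_2 = 0.
Solving the tridiagonal system: m_0 = 0, m_1 = 7, m_2 = 0.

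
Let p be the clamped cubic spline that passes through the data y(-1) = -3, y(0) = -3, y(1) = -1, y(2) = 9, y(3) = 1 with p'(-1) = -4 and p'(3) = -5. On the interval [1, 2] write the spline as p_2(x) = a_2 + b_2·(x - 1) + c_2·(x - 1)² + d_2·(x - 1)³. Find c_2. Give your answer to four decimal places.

Write σ_i for p''(x_i). With h_i = 1, 1, 1, 1 and divided differences Δ_i = 0, 2, 10, -8, the continuity of p' gives the tridiagonal system
  1·σ_0 + 4·σ_1 + 1·σ_2 = 6(Δ_1 - Δ_0) = 12
  1·σ_1 + 4·σ_2 + 1·σ_3 = 6(Δ_2 - Δ_1) = 48
  1·σ_2 + 4·σ_3 + 1·σ_4 = 6(Δ_3 - Δ_2) = -108
Clamped end conditions give two more equations: 2h_0·σ_0 + h_0·σ_1 = 6(Δ_0 - p'(-1)) = 24 and h_3·σ_3 + 2h_3·σ_4 = 6(p'(3) - Δ_3) = 18.
Forward elimination and back-substitution give σ_0 = 431/28, σ_1 = -95/14, σ_2 = 95/4, σ_3 = -563/14, σ_4 = 815/28.
On [1, 2], with p_2(x) = a_2 + b_2·(x - 1) + c_2·(x - 1)² + d_2·(x - 1)³: c_2 = σ_2/2 = 95/8, d_2 = (σ_3 - σ_2)/(6h_2) = -597/56, b_2 = Δ_2 - h_2(2σ_2 + σ_3)/6 = 123/14.

11.8750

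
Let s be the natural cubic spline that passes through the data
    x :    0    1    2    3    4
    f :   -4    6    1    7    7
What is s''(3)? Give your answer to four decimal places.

Write M_i for s''(x_i). With h_i = 1, 1, 1, 1 and divided differences Δ_i = 10, -5, 6, 0, the continuity of s' gives the tridiagonal system
  1·M_0 + 4·M_1 + 1·M_2 = 6(Δ_1 - Δ_0) = -90
  1·M_1 + 4·M_2 + 1·M_3 = 6(Δ_2 - Δ_1) = 66
  1·M_2 + 4·M_3 + 1·M_4 = 6(Δ_3 - Δ_2) = -36
Natural end conditions: M_0 = M_4 = 0.
Forward elimination and back-substitution give M_0 = 0, M_1 = -825/28, M_2 = 195/7, M_3 = -447/28, M_4 = 0.

-15.9643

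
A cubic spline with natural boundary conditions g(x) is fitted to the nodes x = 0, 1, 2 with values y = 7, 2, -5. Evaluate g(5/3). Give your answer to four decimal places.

With M_i denoting the second derivative at x_i, h_i = 1, 1, and Δ_i = (y_(i+1) − y_i)/h_i = -5, -7:
  1·M_0 + 4·M_1 + 1·M_2 = 6(Δ_1 - Δ_0) = -12
Natural end conditions: M_0 = M_2 = 0.
Solving: M_0 = 0, M_1 = -3, M_2 = 0.
On [1, 2], g(x) = 2 - 6·(x - 1) - 3/2·(x - 1)² + 1/2·(x - 1)³.
With (x - 1) = 2/3: g(5/3) = -68/27.

-2.5185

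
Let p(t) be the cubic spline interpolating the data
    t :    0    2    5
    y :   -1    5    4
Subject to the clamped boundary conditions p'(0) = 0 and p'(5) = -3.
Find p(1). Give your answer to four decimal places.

1.2250

Put m_i = p'' at the i-th knot. Here h = (2, 3) and Δ = (3, -1/3), so the interior equations h_(i-1)·m_(i-1) + 2(h_(i-1)+h_i)·m_i + h_i·m_(i+1) = 6(Δ_i − Δ_(i-1)) read
  2·m_0 + 10·m_1 + 3·m_2 = 6(Δ_1 - Δ_0) = -20
Clamped end conditions give two more equations: 2h_0·m_0 + h_0·m_1 = 6(Δ_0 - p'(0)) = 18 and h_1·m_1 + 2h_1·m_2 = 6(p'(5) - Δ_1) = -16.
Forward elimination and back-substitution give m_0 = 59/10, m_1 = -14/5, m_2 = -19/15.
On [0, 2], p(t) = -1 + 0·t + 59/20·t² - 29/40·t³.
With t = 1: p(1) = 49/40.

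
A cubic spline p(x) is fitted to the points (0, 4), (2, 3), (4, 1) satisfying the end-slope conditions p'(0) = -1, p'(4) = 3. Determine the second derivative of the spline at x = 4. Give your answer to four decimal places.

7.3750

Put m_i = p'' at the i-th knot. Here h = (2, 2) and Δ = (-1/2, -1), so the interior equations h_(i-1)·m_(i-1) + 2(h_(i-1)+h_i)·m_i + h_i·m_(i+1) = 6(Δ_i − Δ_(i-1)) read
  2·m_0 + 8·m_1 + 2·m_2 = 6(Δ_1 - Δ_0) = -3
Clamped end conditions give two more equations: 2h_0·m_0 + h_0·m_1 = 6(Δ_0 - p'(0)) = 3 and h_1·m_1 + 2h_1·m_2 = 6(p'(4) - Δ_1) = 24.
Hence m_0 = 17/8, m_1 = -11/4, m_2 = 59/8.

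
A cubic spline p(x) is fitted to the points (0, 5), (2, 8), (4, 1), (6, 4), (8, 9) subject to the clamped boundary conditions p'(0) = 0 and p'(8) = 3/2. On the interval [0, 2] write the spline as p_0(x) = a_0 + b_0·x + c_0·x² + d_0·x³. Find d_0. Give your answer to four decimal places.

-0.9978

Write M_i for p''(x_i). With h_i = 2, 2, 2, 2 and divided differences Δ_i = 3/2, -7/2, 3/2, 5/2, the continuity of p' gives the tridiagonal system
  2·M_0 + 8·M_1 + 2·M_2 = 6(Δ_1 - Δ_0) = -30
  2·M_1 + 8·M_2 + 2·M_3 = 6(Δ_2 - Δ_1) = 30
  2·M_2 + 8·M_3 + 2·M_4 = 6(Δ_3 - Δ_2) = 6
Clamped end conditions give two more equations: 2h_0·M_0 + h_0·M_1 = 6(Δ_0 - p'(0)) = 9 and h_3·M_3 + 2h_3·M_4 = 6(p'(8) - Δ_3) = -6.
Forward elimination and back-substitution give M_0 = 615/112, M_1 = -363/56, M_2 = 87/16, M_3 = -15/56, M_4 = -153/112.
On [0, 2], with p_0(x) = a_0 + b_0·x + c_0·x² + d_0·x³: c_0 = M_0/2 = 615/224, d_0 = (M_1 - M_0)/(6h_0) = -447/448, b_0 = Δ_0 - h_0(2M_0 + M_1)/6 = 0.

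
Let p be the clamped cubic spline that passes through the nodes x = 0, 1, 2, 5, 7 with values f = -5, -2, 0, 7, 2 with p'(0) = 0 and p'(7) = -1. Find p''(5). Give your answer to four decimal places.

With M_i denoting the second derivative at x_i, h_i = 1, 1, 3, 2, and Δ_i = (y_(i+1) − y_i)/h_i = 3, 2, 7/3, -5/2:
  1·M_0 + 4·M_1 + 1·M_2 = 6(Δ_1 - Δ_0) = -6
  1·M_1 + 8·M_2 + 3·M_3 = 6(Δ_2 - Δ_1) = 2
  3·M_2 + 10·M_3 + 2·M_4 = 6(Δ_3 - Δ_2) = -29
Clamped end conditions give two more equations: 2h_0·M_0 + h_0·M_1 = 6(Δ_0 - p'(0)) = 18 and h_3·M_3 + 2h_3·M_4 = 6(p'(7) - Δ_3) = 9.
Hence M_0 = 3247/282, M_1 = -709/141, M_2 = 733/282, M_3 = -647/141, M_4 = 2563/564.

-4.5887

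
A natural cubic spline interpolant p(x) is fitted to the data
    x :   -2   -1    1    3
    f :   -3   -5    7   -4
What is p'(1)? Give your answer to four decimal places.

2.2273

With M_i denoting the second derivative at x_i, h_i = 1, 2, 2, and Δ_i = (y_(i+1) − y_i)/h_i = -2, 6, -11/2:
  1·M_0 + 6·M_1 + 2·M_2 = 6(Δ_1 - Δ_0) = 48
  2·M_1 + 8·M_2 + 2·M_3 = 6(Δ_2 - Δ_1) = -69
Natural end conditions: M_0 = M_3 = 0.
Forward elimination and back-substitution give M_0 = 0, M_1 = 261/22, M_2 = -255/22, M_3 = 0.
On [1, 3], p'(x) = b_2 + 2c_2·(x - 1) + 3d_2·(x - 1)² with b_2 = Δ_2 - h_2(2M_2 + M_3)/6 = 49/22, c_2 = M_2/2 = -255/44, d_2 = (M_3 - M_2)/(6h_2) = 85/88. So p'(1) = 49/22.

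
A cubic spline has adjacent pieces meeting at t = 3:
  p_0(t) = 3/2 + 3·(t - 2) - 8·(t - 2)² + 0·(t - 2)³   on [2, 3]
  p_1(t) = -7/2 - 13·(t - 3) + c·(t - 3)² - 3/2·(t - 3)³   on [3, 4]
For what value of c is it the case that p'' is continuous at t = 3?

-8

p_0''(t) = -16 + 0·(t - 2), so p_0''(3) = -16. On the right, p_1''(3) = 2c, so c = -8.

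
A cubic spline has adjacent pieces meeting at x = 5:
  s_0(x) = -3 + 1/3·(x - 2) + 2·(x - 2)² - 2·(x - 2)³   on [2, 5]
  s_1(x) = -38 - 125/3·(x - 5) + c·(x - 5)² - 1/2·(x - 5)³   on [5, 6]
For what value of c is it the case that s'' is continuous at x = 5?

-16

s_0''(x) = 4 - 12·(x - 2), so s_0''(5) = -32. On the right, s_1''(5) = 2c, so c = -16.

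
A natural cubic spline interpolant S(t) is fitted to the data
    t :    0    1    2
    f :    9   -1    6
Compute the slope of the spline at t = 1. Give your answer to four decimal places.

-1.5000

Write m_i for S''(x_i). With h_i = 1, 1 and divided differences Δ_i = -10, 7, the continuity of S' gives the tridiagonal system
  1·m_0 + 4·m_1 + 1·m_2 = 6(Δ_1 - Δ_0) = 102
Natural end conditions: m_0 = m_2 = 0.
Solving the tridiagonal system: m_0 = 0, m_1 = 51/2, m_2 = 0.
On [1, 2], S'(t) = b_1 + 2c_1·(t - 1) + 3d_1·(t - 1)² with b_1 = Δ_1 - h_1(2m_1 + m_2)/6 = -3/2, c_1 = m_1/2 = 51/4, d_1 = (m_2 - m_1)/(6h_1) = -17/4. So S'(1) = -3/2.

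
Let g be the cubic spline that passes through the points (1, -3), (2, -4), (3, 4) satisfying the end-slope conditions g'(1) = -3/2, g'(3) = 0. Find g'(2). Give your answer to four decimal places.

5.6250

Write M_i for g''(x_i). With h_i = 1, 1 and divided differences Δ_i = -1, 8, the continuity of g' gives the tridiagonal system
  1·M_0 + 4·M_1 + 1·M_2 = 6(Δ_1 - Δ_0) = 54
Clamped end conditions give two more equations: 2h_0·M_0 + h_0·M_1 = 6(Δ_0 - g'(1)) = 3 and h_1·M_1 + 2h_1·M_2 = 6(g'(3) - Δ_1) = -48.
Solving the tridiagonal system: M_0 = -45/4, M_1 = 51/2, M_2 = -147/4.
On [2, 3], g'(x) = b_1 + 2c_1·(x - 2) + 3d_1·(x - 2)² with b_1 = Δ_1 - h_1(2M_1 + M_2)/6 = 45/8, c_1 = M_1/2 = 51/4, d_1 = (M_2 - M_1)/(6h_1) = -83/8. So g'(2) = 45/8.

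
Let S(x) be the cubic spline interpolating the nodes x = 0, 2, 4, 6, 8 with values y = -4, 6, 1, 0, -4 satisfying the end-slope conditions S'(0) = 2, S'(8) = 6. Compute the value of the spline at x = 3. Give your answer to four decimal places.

Put m_i = S'' at the i-th knot. Here h = (2, 2, 2, 2) and Δ = (5, -5/2, -1/2, -2), so the interior equations h_(i-1)·m_(i-1) + 2(h_(i-1)+h_i)·m_i + h_i·m_(i+1) = 6(Δ_i − Δ_(i-1)) read
  2·m_0 + 8·m_1 + 2·m_2 = 6(Δ_1 - Δ_0) = -45
  2·m_1 + 8·m_2 + 2·m_3 = 6(Δ_2 - Δ_1) = 12
  2·m_2 + 8·m_3 + 2·m_4 = 6(Δ_3 - Δ_2) = -9
Clamped end conditions give two more equations: 2h_0·m_0 + h_0·m_1 = 6(Δ_0 - S'(0)) = 18 and h_3·m_3 + 2h_3·m_4 = 6(S'(8) - Δ_3) = 48.
Solving the tridiagonal system: m_0 = 73/8, m_1 = -37/4, m_2 = 43/8, m_3 = -25/4, m_4 = 121/8.
On [2, 4], S(x) = 6 + 15/8·(x - 2) - 37/8·(x - 2)² + 39/32·(x - 2)³.
With (x - 2) = 1: S(3) = 143/32.

4.4688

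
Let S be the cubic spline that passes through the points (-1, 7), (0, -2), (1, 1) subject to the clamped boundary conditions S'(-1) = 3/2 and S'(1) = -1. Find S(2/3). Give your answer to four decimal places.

0.0278

Put M_i = S'' at the i-th knot. Here h = (1, 1) and Δ = (-9, 3), so the interior equations h_(i-1)·M_(i-1) + 2(h_(i-1)+h_i)·M_i + h_i·M_(i+1) = 6(Δ_i − Δ_(i-1)) read
  1·M_0 + 4·M_1 + 1·M_2 = 6(Δ_1 - Δ_0) = 72
Clamped end conditions give two more equations: 2h_0·M_0 + h_0·M_1 = 6(Δ_0 - S'(-1)) = -63 and h_1·M_1 + 2h_1·M_2 = 6(S'(1) - Δ_1) = -24.
Solving the tridiagonal system: M_0 = -203/4, M_1 = 77/2, M_2 = -125/4.
On [0, 1], S(x) = -2 - 37/8·x + 77/4·x² - 93/8·x³.
With x = 2/3: S(2/3) = 1/36.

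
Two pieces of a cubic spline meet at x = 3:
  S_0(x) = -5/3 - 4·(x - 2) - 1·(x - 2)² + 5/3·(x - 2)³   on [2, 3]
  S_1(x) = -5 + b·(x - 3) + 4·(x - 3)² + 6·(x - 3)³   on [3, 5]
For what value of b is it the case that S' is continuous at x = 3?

S_0'(x) = -4 - 2·(x - 2) + 5·(x - 2)², so S_0'(3) = -1. On the right, S_1'(3) = b, so b = -1.

-1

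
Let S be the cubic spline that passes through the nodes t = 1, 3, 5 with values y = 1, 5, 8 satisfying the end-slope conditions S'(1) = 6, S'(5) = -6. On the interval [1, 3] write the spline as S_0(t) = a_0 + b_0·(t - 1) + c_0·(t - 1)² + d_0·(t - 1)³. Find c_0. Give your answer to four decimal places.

-4.3125

Write σ_i for S''(x_i). With h_i = 2, 2 and divided differences Δ_i = 2, 3/2, the continuity of S' gives the tridiagonal system
  2·σ_0 + 8·σ_1 + 2·σ_2 = 6(Δ_1 - Δ_0) = -3
Clamped end conditions give two more equations: 2h_0·σ_0 + h_0·σ_1 = 6(Δ_0 - S'(1)) = -24 and h_1·σ_1 + 2h_1·σ_2 = 6(S'(5) - Δ_1) = -45.
Solving: σ_0 = -69/8, σ_1 = 21/4, σ_2 = -111/8.
On [1, 3], with S_0(t) = a_0 + b_0·(t - 1) + c_0·(t - 1)² + d_0·(t - 1)³: c_0 = σ_0/2 = -69/16, d_0 = (σ_1 - σ_0)/(6h_0) = 37/32, b_0 = Δ_0 - h_0(2σ_0 + σ_1)/6 = 6.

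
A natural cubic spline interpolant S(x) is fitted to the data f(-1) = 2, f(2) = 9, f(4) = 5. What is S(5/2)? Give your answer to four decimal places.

8.5688

Put M_i = S'' at the i-th knot. Here h = (3, 2) and Δ = (7/3, -2), so the interior equations h_(i-1)·M_(i-1) + 2(h_(i-1)+h_i)·M_i + h_i·M_(i+1) = 6(Δ_i − Δ_(i-1)) read
  3·M_0 + 10·M_1 + 2·M_2 = 6(Δ_1 - Δ_0) = -26
Natural end conditions: M_0 = M_2 = 0.
Forward elimination and back-substitution give M_0 = 0, M_1 = -13/5, M_2 = 0.
On [2, 4], S(x) = 9 - 4/15·(x - 2) - 13/10·(x - 2)² + 13/60·(x - 2)³.
With (x - 2) = 1/2: S(5/2) = 1371/160.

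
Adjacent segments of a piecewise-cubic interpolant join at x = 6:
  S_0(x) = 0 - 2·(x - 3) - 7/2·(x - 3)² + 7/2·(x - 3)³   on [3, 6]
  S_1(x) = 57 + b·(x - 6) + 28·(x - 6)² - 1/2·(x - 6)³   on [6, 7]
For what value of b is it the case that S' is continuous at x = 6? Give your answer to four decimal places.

S_0'(x) = -2 - 7·(x - 3) + 21/2·(x - 3)², so S_0'(6) = 143/2. On the right, S_1'(6) = b, so b = 143/2.

71.5000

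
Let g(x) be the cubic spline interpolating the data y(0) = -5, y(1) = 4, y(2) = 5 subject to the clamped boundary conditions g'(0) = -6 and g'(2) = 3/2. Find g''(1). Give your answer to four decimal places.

-31.5000

Put σ_i = g'' at the i-th knot. Here h = (1, 1) and Δ = (9, 1), so the interior equations h_(i-1)·σ_(i-1) + 2(h_(i-1)+h_i)·σ_i + h_i·σ_(i+1) = 6(Δ_i − Δ_(i-1)) read
  1·σ_0 + 4·σ_1 + 1·σ_2 = 6(Δ_1 - Δ_0) = -48
Clamped end conditions give two more equations: 2h_0·σ_0 + h_0·σ_1 = 6(Δ_0 - g'(0)) = 90 and h_1·σ_1 + 2h_1·σ_2 = 6(g'(2) - Δ_1) = 3.
Solving: σ_0 = 243/4, σ_1 = -63/2, σ_2 = 69/4.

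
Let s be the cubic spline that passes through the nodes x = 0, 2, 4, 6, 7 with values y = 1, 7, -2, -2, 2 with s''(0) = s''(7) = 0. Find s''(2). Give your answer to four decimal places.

Write M_i for s''(x_i). With h_i = 2, 2, 2, 1 and divided differences Δ_i = 3, -9/2, 0, 4, the continuity of s' gives the tridiagonal system
  2·M_0 + 8·M_1 + 2·M_2 = 6(Δ_1 - Δ_0) = -45
  2·M_1 + 8·M_2 + 2·M_3 = 6(Δ_2 - Δ_1) = 27
  2·M_2 + 6·M_3 + 1·M_4 = 6(Δ_3 - Δ_2) = 24
Natural end conditions: M_0 = M_4 = 0.
Solving the tridiagonal system: M_0 = 0, M_1 = -276/41, M_2 = 363/82, M_3 = 207/82, M_4 = 0.

-6.7317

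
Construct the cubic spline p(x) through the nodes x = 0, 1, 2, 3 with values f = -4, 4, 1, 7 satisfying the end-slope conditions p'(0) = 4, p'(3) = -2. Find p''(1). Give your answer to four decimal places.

Write σ_i for p''(x_i). With h_i = 1, 1, 1 and divided differences Δ_i = 8, -3, 6, the continuity of p' gives the tridiagonal system
  1·σ_0 + 4·σ_1 + 1·σ_2 = 6(Δ_1 - Δ_0) = -66
  1·σ_1 + 4·σ_2 + 1·σ_3 = 6(Δ_2 - Δ_1) = 54
Clamped end conditions give two more equations: 2h_0·σ_0 + h_0·σ_1 = 6(Δ_0 - p'(0)) = 24 and h_2·σ_2 + 2h_2·σ_3 = 6(p'(3) - Δ_2) = -48.
Solving the tridiagonal system: σ_0 = 138/5, σ_1 = -156/5, σ_2 = 156/5, σ_3 = -198/5.

-31.2000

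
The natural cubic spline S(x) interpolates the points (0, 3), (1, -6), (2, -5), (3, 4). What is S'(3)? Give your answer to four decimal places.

10.4667

Let σ_i = S''(x_i). Step sizes h_i = 1, 1, 1; slopes of the chords Δ_i = (y_(i+1) - y_i)/h_i = -9, 1, 9.
  1·σ_0 + 4·σ_1 + 1·σ_2 = 6(Δ_1 - Δ_0) = 60
  1·σ_1 + 4·σ_2 + 1·σ_3 = 6(Δ_2 - Δ_1) = 48
Natural end conditions: σ_0 = σ_3 = 0.
Solving the tridiagonal system: σ_0 = 0, σ_1 = 64/5, σ_2 = 44/5, σ_3 = 0.
On [2, 3], S'(x) = b_2 + 2c_2·(x - 2) + 3d_2·(x - 2)² with b_2 = Δ_2 - h_2(2σ_2 + σ_3)/6 = 91/15, c_2 = σ_2/2 = 22/5, d_2 = (σ_3 - σ_2)/(6h_2) = -22/15. So S'(3) = 157/15.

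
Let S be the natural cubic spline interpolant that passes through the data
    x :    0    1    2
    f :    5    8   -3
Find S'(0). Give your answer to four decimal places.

6.5000

Put M_i = S'' at the i-th knot. Here h = (1, 1) and Δ = (3, -11), so the interior equations h_(i-1)·M_(i-1) + 2(h_(i-1)+h_i)·M_i + h_i·M_(i+1) = 6(Δ_i − Δ_(i-1)) read
  1·M_0 + 4·M_1 + 1·M_2 = 6(Δ_1 - Δ_0) = -84
Natural end conditions: M_0 = M_2 = 0.
Hence M_0 = 0, M_1 = -21, M_2 = 0.
On [0, 1], S'(x) = b_0 + 2c_0·x + 3d_0·x² with b_0 = Δ_0 - h_0(2M_0 + M_1)/6 = 13/2, c_0 = M_0/2 = 0, d_0 = (M_1 - M_0)/(6h_0) = -7/2. So S'(0) = 13/2.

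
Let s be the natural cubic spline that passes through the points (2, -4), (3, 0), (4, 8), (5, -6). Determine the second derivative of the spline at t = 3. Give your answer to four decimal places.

15.2000

Let m_i = s''(x_i). Step sizes h_i = 1, 1, 1; slopes of the chords Δ_i = (y_(i+1) - y_i)/h_i = 4, 8, -14.
  1·m_0 + 4·m_1 + 1·m_2 = 6(Δ_1 - Δ_0) = 24
  1·m_1 + 4·m_2 + 1·m_3 = 6(Δ_2 - Δ_1) = -132
Natural end conditions: m_0 = m_3 = 0.
Hence m_0 = 0, m_1 = 76/5, m_2 = -184/5, m_3 = 0.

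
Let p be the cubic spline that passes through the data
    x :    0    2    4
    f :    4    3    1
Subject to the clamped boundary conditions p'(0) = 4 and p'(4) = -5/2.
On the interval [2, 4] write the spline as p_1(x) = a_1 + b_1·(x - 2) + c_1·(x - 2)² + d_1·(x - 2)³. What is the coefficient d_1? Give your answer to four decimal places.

-0.5000

Put σ_i = p'' at the i-th knot. Here h = (2, 2) and Δ = (-1/2, -1), so the interior equations h_(i-1)·σ_(i-1) + 2(h_(i-1)+h_i)·σ_i + h_i·σ_(i+1) = 6(Δ_i − Δ_(i-1)) read
  2·σ_0 + 8·σ_1 + 2·σ_2 = 6(Δ_1 - Δ_0) = -3
Clamped end conditions give two more equations: 2h_0·σ_0 + h_0·σ_1 = 6(Δ_0 - p'(0)) = -27 and h_1·σ_1 + 2h_1·σ_2 = 6(p'(4) - Δ_1) = -9.
Forward elimination and back-substitution give σ_0 = -8, σ_1 = 5/2, σ_2 = -7/2.
On [2, 4], with p_1(x) = a_1 + b_1·(x - 2) + c_1·(x - 2)² + d_1·(x - 2)³: c_1 = σ_1/2 = 5/4, d_1 = (σ_2 - σ_1)/(6h_1) = -1/2, b_1 = Δ_1 - h_1(2σ_1 + σ_2)/6 = -3/2.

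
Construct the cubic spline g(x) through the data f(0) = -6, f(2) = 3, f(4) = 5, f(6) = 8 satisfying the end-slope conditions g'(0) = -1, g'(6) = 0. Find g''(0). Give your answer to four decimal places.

11.3333

Let σ_i = g''(x_i). Step sizes h_i = 2, 2, 2; slopes of the chords Δ_i = (y_(i+1) - y_i)/h_i = 9/2, 1, 3/2.
  2·σ_0 + 8·σ_1 + 2·σ_2 = 6(Δ_1 - Δ_0) = -21
  2·σ_1 + 8·σ_2 + 2·σ_3 = 6(Δ_2 - Δ_1) = 3
Clamped end conditions give two more equations: 2h_0·σ_0 + h_0·σ_1 = 6(Δ_0 - g'(0)) = 33 and h_2·σ_2 + 2h_2·σ_3 = 6(g'(6) - Δ_2) = -9.
Hence σ_0 = 34/3, σ_1 = -37/6, σ_2 = 17/6, σ_3 = -11/3.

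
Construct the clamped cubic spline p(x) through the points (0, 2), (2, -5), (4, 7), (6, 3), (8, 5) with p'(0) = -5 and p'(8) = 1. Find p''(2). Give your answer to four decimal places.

Put M_i = p'' at the i-th knot. Here h = (2, 2, 2, 2) and Δ = (-7/2, 6, -2, 1), so the interior equations h_(i-1)·M_(i-1) + 2(h_(i-1)+h_i)·M_i + h_i·M_(i+1) = 6(Δ_i − Δ_(i-1)) read
  2·M_0 + 8·M_1 + 2·M_2 = 6(Δ_1 - Δ_0) = 57
  2·M_1 + 8·M_2 + 2·M_3 = 6(Δ_2 - Δ_1) = -48
  2·M_2 + 8·M_3 + 2·M_4 = 6(Δ_3 - Δ_2) = 18
Clamped end conditions give two more equations: 2h_0·M_0 + h_0·M_1 = 6(Δ_0 - p'(0)) = 9 and h_3·M_3 + 2h_3·M_4 = 6(p'(8) - Δ_3) = 0.
Solving: M_0 = -327/112, M_1 = 579/56, M_2 = -159/16, M_3 = 303/56, M_4 = -303/112.

10.3393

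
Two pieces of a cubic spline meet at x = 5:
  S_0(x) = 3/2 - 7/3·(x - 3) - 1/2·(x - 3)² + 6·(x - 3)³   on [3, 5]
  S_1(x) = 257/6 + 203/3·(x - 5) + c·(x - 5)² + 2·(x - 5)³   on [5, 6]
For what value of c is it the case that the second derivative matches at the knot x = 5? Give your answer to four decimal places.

S_0''(x) = -1 + 36·(x - 3), so S_0''(5) = 71. On the right, S_1''(5) = 2c, so c = 71/2.

35.5000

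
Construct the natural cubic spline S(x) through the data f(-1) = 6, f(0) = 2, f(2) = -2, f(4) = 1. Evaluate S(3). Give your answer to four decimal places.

-1.0795

Let M_i = S''(x_i). Step sizes h_i = 1, 2, 2; slopes of the chords Δ_i = (y_(i+1) - y_i)/h_i = -4, -2, 3/2.
  1·M_0 + 6·M_1 + 2·M_2 = 6(Δ_1 - Δ_0) = 12
  2·M_1 + 8·M_2 + 2·M_3 = 6(Δ_2 - Δ_1) = 21
Natural end conditions: M_0 = M_3 = 0.
Forward elimination and back-substitution give M_0 = 0, M_1 = 27/22, M_2 = 51/22, M_3 = 0.
On [2, 4], S(x) = -2 - 1/22·(x - 2) + 51/44·(x - 2)² - 17/88·(x - 2)³.
With (x - 2) = 1: S(3) = -95/88.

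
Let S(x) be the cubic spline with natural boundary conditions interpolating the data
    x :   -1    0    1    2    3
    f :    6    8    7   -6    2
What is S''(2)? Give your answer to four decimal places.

Write M_i for S''(x_i). With h_i = 1, 1, 1, 1 and divided differences Δ_i = 2, -1, -13, 8, the continuity of S' gives the tridiagonal system
  1·M_0 + 4·M_1 + 1·M_2 = 6(Δ_1 - Δ_0) = -18
  1·M_1 + 4·M_2 + 1·M_3 = 6(Δ_2 - Δ_1) = -72
  1·M_2 + 4·M_3 + 1·M_4 = 6(Δ_3 - Δ_2) = 126
Natural end conditions: M_0 = M_4 = 0.
Forward elimination and back-substitution give M_0 = 0, M_1 = 18/7, M_2 = -198/7, M_3 = 270/7, M_4 = 0.

38.5714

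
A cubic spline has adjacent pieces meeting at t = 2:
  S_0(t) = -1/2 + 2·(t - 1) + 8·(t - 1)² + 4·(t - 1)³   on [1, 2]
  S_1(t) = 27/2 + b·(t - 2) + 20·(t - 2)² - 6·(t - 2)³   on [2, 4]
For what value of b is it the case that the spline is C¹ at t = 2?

S_0'(t) = 2 + 16·(t - 1) + 12·(t - 1)², so S_0'(2) = 30. On the right, S_1'(2) = b, so b = 30.

30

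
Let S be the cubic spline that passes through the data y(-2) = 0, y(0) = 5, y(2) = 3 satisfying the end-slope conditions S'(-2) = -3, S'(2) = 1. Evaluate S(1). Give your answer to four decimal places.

4.1563

Let m_i = S''(x_i). Step sizes h_i = 2, 2; slopes of the chords Δ_i = (y_(i+1) - y_i)/h_i = 5/2, -1.
  2·m_0 + 8·m_1 + 2·m_2 = 6(Δ_1 - Δ_0) = -21
Clamped end conditions give two more equations: 2h_0·m_0 + h_0·m_1 = 6(Δ_0 - S'(-2)) = 33 and h_1·m_1 + 2h_1·m_2 = 6(S'(2) - Δ_1) = 12.
Hence m_0 = 95/8, m_1 = -29/4, m_2 = 53/8.
On [0, 2], S(x) = 5 + 13/8·x - 29/8·x² + 37/32·x³.
With x = 1: S(1) = 133/32.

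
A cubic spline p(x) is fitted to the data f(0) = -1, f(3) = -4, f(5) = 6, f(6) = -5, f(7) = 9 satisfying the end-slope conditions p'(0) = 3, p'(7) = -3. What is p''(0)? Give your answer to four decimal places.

Write M_i for p''(x_i). With h_i = 3, 2, 1, 1 and divided differences Δ_i = -1, 5, -11, 14, the continuity of p' gives the tridiagonal system
  3·M_0 + 10·M_1 + 2·M_2 = 6(Δ_1 - Δ_0) = 36
  2·M_1 + 6·M_2 + 1·M_3 = 6(Δ_2 - Δ_1) = -96
  1·M_2 + 4·M_3 + 1·M_4 = 6(Δ_3 - Δ_2) = 150
Clamped end conditions give two more equations: 2h_0·M_0 + h_0·M_1 = 6(Δ_0 - p'(0)) = -24 and h_3·M_3 + 2h_3·M_4 = 6(p'(7) - Δ_3) = -102.
Forward elimination and back-substitution give M_0 = -547/52, M_1 = 339/26, M_2 = -3267/104, M_3 = 3453/52, M_4 = -8757/104.

-10.5192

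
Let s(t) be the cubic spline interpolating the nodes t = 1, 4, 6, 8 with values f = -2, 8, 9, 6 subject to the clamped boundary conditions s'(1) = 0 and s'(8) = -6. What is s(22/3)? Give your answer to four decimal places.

Write M_i for s''(x_i). With h_i = 3, 2, 2 and divided differences Δ_i = 10/3, 1/2, -3/2, the continuity of s' gives the tridiagonal system
  3·M_0 + 10·M_1 + 2·M_2 = 6(Δ_1 - Δ_0) = -17
  2·M_1 + 8·M_2 + 2·M_3 = 6(Δ_2 - Δ_1) = -12
Clamped end conditions give two more equations: 2h_0·M_0 + h_0·M_1 = 6(Δ_0 - s'(1)) = 20 and h_2·M_2 + 2h_2·M_3 = 6(s'(8) - Δ_2) = -27.
Forward elimination and back-substitution give M_0 = 562/111, M_1 = -128/37, M_2 = 89/74, M_3 = -272/37.
On [6, 8], s(t) = 9 + 11/74·(t - 6) + 89/148·(t - 6)² - 211/296·(t - 6)³.
With (t - 6) = 4/3: s(22/3) = 8569/999.

8.5776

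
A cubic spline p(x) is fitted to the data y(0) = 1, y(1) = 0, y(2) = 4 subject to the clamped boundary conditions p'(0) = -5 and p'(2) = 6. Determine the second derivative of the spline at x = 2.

4

Put m_i = p'' at the i-th knot. Here h = (1, 1) and Δ = (-1, 4), so the interior equations h_(i-1)·m_(i-1) + 2(h_(i-1)+h_i)·m_i + h_i·m_(i+1) = 6(Δ_i − Δ_(i-1)) read
  1·m_0 + 4·m_1 + 1·m_2 = 6(Δ_1 - Δ_0) = 30
Clamped end conditions give two more equations: 2h_0·m_0 + h_0·m_1 = 6(Δ_0 - p'(0)) = 24 and h_1·m_1 + 2h_1·m_2 = 6(p'(2) - Δ_1) = 12.
Solving: m_0 = 10, m_1 = 4, m_2 = 4.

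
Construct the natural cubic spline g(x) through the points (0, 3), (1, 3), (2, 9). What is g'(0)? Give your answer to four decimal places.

Put σ_i = g'' at the i-th knot. Here h = (1, 1) and Δ = (0, 6), so the interior equations h_(i-1)·σ_(i-1) + 2(h_(i-1)+h_i)·σ_i + h_i·σ_(i+1) = 6(Δ_i − Δ_(i-1)) read
  1·σ_0 + 4·σ_1 + 1·σ_2 = 6(Δ_1 - Δ_0) = 36
Natural end conditions: σ_0 = σ_2 = 0.
Solving the tridiagonal system: σ_0 = 0, σ_1 = 9, σ_2 = 0.
On [0, 1], g'(x) = b_0 + 2c_0·x + 3d_0·x² with b_0 = Δ_0 - h_0(2σ_0 + σ_1)/6 = -3/2, c_0 = σ_0/2 = 0, d_0 = (σ_1 - σ_0)/(6h_0) = 3/2. So g'(0) = -3/2.

-1.5000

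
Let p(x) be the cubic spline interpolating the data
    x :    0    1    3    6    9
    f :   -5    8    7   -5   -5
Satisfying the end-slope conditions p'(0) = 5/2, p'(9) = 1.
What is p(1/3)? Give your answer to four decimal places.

-2.2212

Let σ_i = p''(x_i). Step sizes h_i = 1, 2, 3, 3; slopes of the chords Δ_i = (y_(i+1) - y_i)/h_i = 13, -1/2, -4, 0.
  1·σ_0 + 6·σ_1 + 2·σ_2 = 6(Δ_1 - Δ_0) = -81
  2·σ_1 + 10·σ_2 + 3·σ_3 = 6(Δ_2 - Δ_1) = -21
  3·σ_2 + 12·σ_3 + 3·σ_4 = 6(Δ_3 - Δ_2) = 24
Clamped end conditions give two more equations: 2h_0·σ_0 + h_0·σ_1 = 6(Δ_0 - p'(0)) = 63 and h_3·σ_3 + 2h_3·σ_4 = 6(p'(9) - Δ_3) = 6.
Solving: σ_0 = 1513/36, σ_1 = -379/18, σ_2 = 119/72, σ_3 = 55/36, σ_4 = 17/72.
On [0, 1], p(x) = -5 + 5/2·x + 1513/72·x² - 757/72·x³.
With x = 1/3: p(1/3) = -2159/972.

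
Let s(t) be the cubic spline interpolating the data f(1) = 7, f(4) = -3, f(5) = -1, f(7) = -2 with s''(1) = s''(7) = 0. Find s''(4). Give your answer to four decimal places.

4.4043

Let M_i = s''(x_i). Step sizes h_i = 3, 1, 2; slopes of the chords Δ_i = (y_(i+1) - y_i)/h_i = -10/3, 2, -1/2.
  3·M_0 + 8·M_1 + 1·M_2 = 6(Δ_1 - Δ_0) = 32
  1·M_1 + 6·M_2 + 2·M_3 = 6(Δ_2 - Δ_1) = -15
Natural end conditions: M_0 = M_3 = 0.
Solving: M_0 = 0, M_1 = 207/47, M_2 = -152/47, M_3 = 0.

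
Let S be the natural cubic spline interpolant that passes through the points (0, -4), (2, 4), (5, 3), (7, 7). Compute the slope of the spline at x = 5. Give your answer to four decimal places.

With σ_i denoting the second derivative at x_i, h_i = 2, 3, 2, and Δ_i = (y_(i+1) − y_i)/h_i = 4, -1/3, 2:
  2·σ_0 + 10·σ_1 + 3·σ_2 = 6(Δ_1 - Δ_0) = -26
  3·σ_1 + 10·σ_2 + 2·σ_3 = 6(Δ_2 - Δ_1) = 14
Natural end conditions: σ_0 = σ_3 = 0.
Solving: σ_0 = 0, σ_1 = -302/91, σ_2 = 218/91, σ_3 = 0.
On [5, 7], S'(x) = b_2 + 2c_2·(x - 5) + 3d_2·(x - 5)² with b_2 = Δ_2 - h_2(2σ_2 + σ_3)/6 = 110/273, c_2 = σ_2/2 = 109/91, d_2 = (σ_3 - σ_2)/(6h_2) = -109/546. So S'(5) = 110/273.

0.4029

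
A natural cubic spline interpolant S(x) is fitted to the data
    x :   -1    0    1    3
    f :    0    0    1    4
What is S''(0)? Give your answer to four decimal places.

Write m_i for S''(x_i). With h_i = 1, 1, 2 and divided differences Δ_i = 0, 1, 3/2, the continuity of S' gives the tridiagonal system
  1·m_0 + 4·m_1 + 1·m_2 = 6(Δ_1 - Δ_0) = 6
  1·m_1 + 6·m_2 + 2·m_3 = 6(Δ_2 - Δ_1) = 3
Natural end conditions: m_0 = m_3 = 0.
Solving the tridiagonal system: m_0 = 0, m_1 = 33/23, m_2 = 6/23, m_3 = 0.

1.4348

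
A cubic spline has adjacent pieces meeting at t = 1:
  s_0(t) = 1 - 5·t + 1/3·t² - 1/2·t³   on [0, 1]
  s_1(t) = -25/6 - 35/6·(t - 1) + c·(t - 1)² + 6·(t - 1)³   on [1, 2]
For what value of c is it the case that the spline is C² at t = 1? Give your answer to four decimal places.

s_0''(t) = 2/3 - 3·t, so s_0''(1) = -7/3. On the right, s_1''(1) = 2c, so c = -7/6.

-1.1667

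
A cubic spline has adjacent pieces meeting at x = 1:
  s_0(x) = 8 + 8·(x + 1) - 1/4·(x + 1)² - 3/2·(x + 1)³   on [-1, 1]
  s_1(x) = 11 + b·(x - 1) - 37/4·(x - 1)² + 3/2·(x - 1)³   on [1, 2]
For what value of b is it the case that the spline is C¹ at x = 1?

s_0'(x) = 8 - 1/2·(x + 1) - 9/2·(x + 1)², so s_0'(1) = -11. On the right, s_1'(1) = b, so b = -11.

-11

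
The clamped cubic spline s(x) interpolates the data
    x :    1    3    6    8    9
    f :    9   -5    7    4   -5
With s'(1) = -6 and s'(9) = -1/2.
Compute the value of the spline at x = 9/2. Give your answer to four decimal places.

-1.9361

With M_i denoting the second derivative at x_i, h_i = 2, 3, 2, 1, and Δ_i = (y_(i+1) − y_i)/h_i = -7, 4, -3/2, -9:
  2·M_0 + 10·M_1 + 3·M_2 = 6(Δ_1 - Δ_0) = 66
  3·M_1 + 10·M_2 + 2·M_3 = 6(Δ_2 - Δ_1) = -33
  2·M_2 + 6·M_3 + 1·M_4 = 6(Δ_3 - Δ_2) = -45
Clamped end conditions give two more equations: 2h_0·M_0 + h_0·M_1 = 6(Δ_0 - s'(1)) = -6 and h_3·M_3 + 2h_3·M_4 = 6(s'(9) - Δ_3) = 51.
Solving: M_0 = -541/91, M_1 = 809/91, M_2 = -334/91, M_3 = -1045/91, M_4 = 2843/91.
On [3, 6], s(x) = -5 - 278/91·(x - 3) + 809/182·(x - 3)² - 127/182·(x - 3)³.
With (x - 3) = 3/2: s(9/2) = -2819/1456.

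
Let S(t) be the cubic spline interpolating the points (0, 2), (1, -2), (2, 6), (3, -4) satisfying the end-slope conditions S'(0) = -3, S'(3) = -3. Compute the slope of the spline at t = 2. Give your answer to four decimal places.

-1.8000

With M_i denoting the second derivative at x_i, h_i = 1, 1, 1, and Δ_i = (y_(i+1) − y_i)/h_i = -4, 8, -10:
  1·M_0 + 4·M_1 + 1·M_2 = 6(Δ_1 - Δ_0) = 72
  1·M_1 + 4·M_2 + 1·M_3 = 6(Δ_2 - Δ_1) = -108
Clamped end conditions give two more equations: 2h_0·M_0 + h_0·M_1 = 6(Δ_0 - S'(0)) = -6 and h_2·M_2 + 2h_2·M_3 = 6(S'(3) - Δ_2) = 42.
Solving the tridiagonal system: M_0 = -102/5, M_1 = 174/5, M_2 = -234/5, M_3 = 222/5.
On [2, 3], S'(t) = b_2 + 2c_2·(t - 2) + 3d_2·(t - 2)² with b_2 = Δ_2 - h_2(2M_2 + M_3)/6 = -9/5, c_2 = M_2/2 = -117/5, d_2 = (M_3 - M_2)/(6h_2) = 76/5. So S'(2) = -9/5.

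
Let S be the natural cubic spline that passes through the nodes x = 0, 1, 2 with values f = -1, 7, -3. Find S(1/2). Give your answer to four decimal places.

With σ_i denoting the second derivative at x_i, h_i = 1, 1, and Δ_i = (y_(i+1) − y_i)/h_i = 8, -10:
  1·σ_0 + 4·σ_1 + 1·σ_2 = 6(Δ_1 - Δ_0) = -108
Natural end conditions: σ_0 = σ_2 = 0.
Hence σ_0 = 0, σ_1 = -27, σ_2 = 0.
On [0, 1], S(x) = -1 + 25/2·x + 0·x² - 9/2·x³.
With x = 1/2: S(1/2) = 75/16.

4.6875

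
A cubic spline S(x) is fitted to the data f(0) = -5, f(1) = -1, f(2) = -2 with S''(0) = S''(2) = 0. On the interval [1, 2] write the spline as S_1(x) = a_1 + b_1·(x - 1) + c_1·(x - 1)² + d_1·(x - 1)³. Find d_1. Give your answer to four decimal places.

Put σ_i = S'' at the i-th knot. Here h = (1, 1) and Δ = (4, -1), so the interior equations h_(i-1)·σ_(i-1) + 2(h_(i-1)+h_i)·σ_i + h_i·σ_(i+1) = 6(Δ_i − Δ_(i-1)) read
  1·σ_0 + 4·σ_1 + 1·σ_2 = 6(Δ_1 - Δ_0) = -30
Natural end conditions: σ_0 = σ_2 = 0.
Solving the tridiagonal system: σ_0 = 0, σ_1 = -15/2, σ_2 = 0.
On [1, 2], with S_1(x) = a_1 + b_1·(x - 1) + c_1·(x - 1)² + d_1·(x - 1)³: c_1 = σ_1/2 = -15/4, d_1 = (σ_2 - σ_1)/(6h_1) = 5/4, b_1 = Δ_1 - h_1(2σ_1 + σ_2)/6 = 3/2.

1.2500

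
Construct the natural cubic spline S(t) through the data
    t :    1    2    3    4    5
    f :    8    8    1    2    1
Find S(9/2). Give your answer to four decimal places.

1.9621

With m_i denoting the second derivative at x_i, h_i = 1, 1, 1, 1, and Δ_i = (y_(i+1) − y_i)/h_i = 0, -7, 1, -1:
  1·m_0 + 4·m_1 + 1·m_2 = 6(Δ_1 - Δ_0) = -42
  1·m_1 + 4·m_2 + 1·m_3 = 6(Δ_2 - Δ_1) = 48
  1·m_2 + 4·m_3 + 1·m_4 = 6(Δ_3 - Δ_2) = -12
Natural end conditions: m_0 = m_4 = 0.
Hence m_0 = 0, m_1 = -417/28, m_2 = 123/7, m_3 = -207/28, m_4 = 0.
On [4, 5], S(t) = 2 + 41/28·(t - 4) - 207/56·(t - 4)² + 69/56·(t - 4)³.
With (t - 4) = 1/2: S(9/2) = 879/448.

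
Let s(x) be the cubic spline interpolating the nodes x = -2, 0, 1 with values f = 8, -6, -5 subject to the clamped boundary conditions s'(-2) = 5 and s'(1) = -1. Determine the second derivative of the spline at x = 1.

Put σ_i = s'' at the i-th knot. Here h = (2, 1) and Δ = (-7, 1), so the interior equations h_(i-1)·σ_(i-1) + 2(h_(i-1)+h_i)·σ_i + h_i·σ_(i+1) = 6(Δ_i − Δ_(i-1)) read
  2·σ_0 + 6·σ_1 + 1·σ_2 = 6(Δ_1 - Δ_0) = 48
Clamped end conditions give two more equations: 2h_0·σ_0 + h_0·σ_1 = 6(Δ_0 - s'(-2)) = -72 and h_1·σ_1 + 2h_1·σ_2 = 6(s'(1) - Δ_1) = -12.
Solving: σ_0 = -28, σ_1 = 20, σ_2 = -16.

-16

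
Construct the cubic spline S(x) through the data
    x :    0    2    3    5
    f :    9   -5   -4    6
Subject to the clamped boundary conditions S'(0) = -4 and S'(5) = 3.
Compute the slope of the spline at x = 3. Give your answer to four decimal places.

Let m_i = S''(x_i). Step sizes h_i = 2, 1, 2; slopes of the chords Δ_i = (y_(i+1) - y_i)/h_i = -7, 1, 5.
  2·m_0 + 6·m_1 + 1·m_2 = 6(Δ_1 - Δ_0) = 48
  1·m_1 + 6·m_2 + 2·m_3 = 6(Δ_2 - Δ_1) = 24
Clamped end conditions give two more equations: 2h_0·m_0 + h_0·m_1 = 6(Δ_0 - S'(0)) = -18 and h_2·m_2 + 2h_2·m_3 = 6(S'(5) - Δ_2) = -12.
Solving the tridiagonal system: m_0 = -157/16, m_1 = 85/8, m_2 = 31/8, m_3 = -79/16.
On [3, 5], S'(x) = b_2 + 2c_2·(x - 3) + 3d_2·(x - 3)² with b_2 = Δ_2 - h_2(2m_2 + m_3)/6 = 65/16, c_2 = m_2/2 = 31/16, d_2 = (m_3 - m_2)/(6h_2) = -47/64. So S'(3) = 65/16.

4.0625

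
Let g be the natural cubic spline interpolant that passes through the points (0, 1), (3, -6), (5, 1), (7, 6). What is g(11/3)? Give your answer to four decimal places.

-4.2775

Put M_i = g'' at the i-th knot. Here h = (3, 2, 2) and Δ = (-7/3, 7/2, 5/2), so the interior equations h_(i-1)·M_(i-1) + 2(h_(i-1)+h_i)·M_i + h_i·M_(i+1) = 6(Δ_i − Δ_(i-1)) read
  3·M_0 + 10·M_1 + 2·M_2 = 6(Δ_1 - Δ_0) = 35
  2·M_1 + 8·M_2 + 2·M_3 = 6(Δ_2 - Δ_1) = -6
Natural end conditions: M_0 = M_3 = 0.
Solving: M_0 = 0, M_1 = 73/19, M_2 = -65/38, M_3 = 0.
On [3, 5], g(x) = -6 + 86/57·(x - 3) + 73/38·(x - 3)² - 211/456·(x - 3)³.
With (x - 3) = 2/3: g(11/3) = -6583/1539.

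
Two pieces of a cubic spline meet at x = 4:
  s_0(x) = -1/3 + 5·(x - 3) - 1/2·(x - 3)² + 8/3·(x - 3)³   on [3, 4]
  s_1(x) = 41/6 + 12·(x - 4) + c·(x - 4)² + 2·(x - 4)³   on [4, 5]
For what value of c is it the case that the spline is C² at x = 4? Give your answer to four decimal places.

s_0''(x) = -1 + 16·(x - 3), so s_0''(4) = 15. On the right, s_1''(4) = 2c, so c = 15/2.

7.5000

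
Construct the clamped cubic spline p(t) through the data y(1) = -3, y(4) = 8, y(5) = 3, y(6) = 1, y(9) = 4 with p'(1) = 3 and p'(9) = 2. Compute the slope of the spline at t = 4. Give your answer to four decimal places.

-2.9808

Write σ_i for p''(x_i). With h_i = 3, 1, 1, 3 and divided differences Δ_i = 11/3, -5, -2, 1, the continuity of p' gives the tridiagonal system
  3·σ_0 + 8·σ_1 + 1·σ_2 = 6(Δ_1 - Δ_0) = -52
  1·σ_1 + 4·σ_2 + 1·σ_3 = 6(Δ_2 - Δ_1) = 18
  1·σ_2 + 8·σ_3 + 3·σ_4 = 6(Δ_3 - Δ_2) = 18
Clamped end conditions give two more equations: 2h_0·σ_0 + h_0·σ_1 = 6(Δ_0 - p'(1)) = 4 and h_3·σ_3 + 2h_3·σ_4 = 6(p'(9) - Δ_3) = 6.
Solving: σ_0 = 415/78, σ_1 = -121/13, σ_2 = 13/2, σ_3 = 17/13, σ_4 = 9/26.
On [4, 5], p'(t) = b_1 + 2c_1·(t - 4) + 3d_1·(t - 4)² with b_1 = Δ_1 - h_1(2σ_1 + σ_2)/6 = -155/52, c_1 = σ_1/2 = -121/26, d_1 = (σ_2 - σ_1)/(6h_1) = 137/52. So p'(4) = -155/52.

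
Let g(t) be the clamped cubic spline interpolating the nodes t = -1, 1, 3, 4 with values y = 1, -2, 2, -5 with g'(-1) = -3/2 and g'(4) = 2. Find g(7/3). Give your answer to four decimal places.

3.4364

Write m_i for g''(x_i). With h_i = 2, 2, 1 and divided differences Δ_i = -3/2, 2, -7, the continuity of g' gives the tridiagonal system
  2·m_0 + 8·m_1 + 2·m_2 = 6(Δ_1 - Δ_0) = 21
  2·m_1 + 6·m_2 + 1·m_3 = 6(Δ_2 - Δ_1) = -54
Clamped end conditions give two more equations: 2h_0·m_0 + h_0·m_1 = 6(Δ_0 - g'(-1)) = 0 and h_2·m_2 + 2h_2·m_3 = 6(g'(4) - Δ_2) = 54.
Hence m_0 = -185/46, m_1 = 185/23, m_2 = -406/23, m_3 = 824/23.
On [1, 3], g(t) = -2 + 58/23·(t - 1) + 185/46·(t - 1)² - 197/92·(t - 1)³.
With (t - 1) = 4/3: g(7/3) = 2134/621.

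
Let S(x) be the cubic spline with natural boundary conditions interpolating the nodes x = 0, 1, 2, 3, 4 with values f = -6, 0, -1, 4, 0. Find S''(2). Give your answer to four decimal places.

17.1429

Write m_i for S''(x_i). With h_i = 1, 1, 1, 1 and divided differences Δ_i = 6, -1, 5, -4, the continuity of S' gives the tridiagonal system
  1·m_0 + 4·m_1 + 1·m_2 = 6(Δ_1 - Δ_0) = -42
  1·m_1 + 4·m_2 + 1·m_3 = 6(Δ_2 - Δ_1) = 36
  1·m_2 + 4·m_3 + 1·m_4 = 6(Δ_3 - Δ_2) = -54
Natural end conditions: m_0 = m_4 = 0.
Solving the tridiagonal system: m_0 = 0, m_1 = -207/14, m_2 = 120/7, m_3 = -249/14, m_4 = 0.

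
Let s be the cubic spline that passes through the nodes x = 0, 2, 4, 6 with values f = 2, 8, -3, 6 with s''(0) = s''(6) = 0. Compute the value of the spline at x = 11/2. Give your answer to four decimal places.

2.2344

Put m_i = s'' at the i-th knot. Here h = (2, 2, 2) and Δ = (3, -11/2, 9/2), so the interior equations h_(i-1)·m_(i-1) + 2(h_(i-1)+h_i)·m_i + h_i·m_(i+1) = 6(Δ_i − Δ_(i-1)) read
  2·m_0 + 8·m_1 + 2·m_2 = 6(Δ_1 - Δ_0) = -51
  2·m_1 + 8·m_2 + 2·m_3 = 6(Δ_2 - Δ_1) = 60
Natural end conditions: m_0 = m_3 = 0.
Hence m_0 = 0, m_1 = -44/5, m_2 = 97/10, m_3 = 0.
On [4, 6], s(x) = -3 - 59/30·(x - 4) + 97/20·(x - 4)² - 97/120·(x - 4)³.
With (x - 4) = 3/2: s(11/2) = 143/64.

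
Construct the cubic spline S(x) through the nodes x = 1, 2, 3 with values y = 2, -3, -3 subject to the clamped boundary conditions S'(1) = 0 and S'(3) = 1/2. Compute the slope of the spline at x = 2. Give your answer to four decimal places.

Write σ_i for S''(x_i). With h_i = 1, 1 and divided differences Δ_i = -5, 0, the continuity of S' gives the tridiagonal system
  1·σ_0 + 4·σ_1 + 1·σ_2 = 6(Δ_1 - Δ_0) = 30
Clamped end conditions give two more equations: 2h_0·σ_0 + h_0·σ_1 = 6(Δ_0 - S'(1)) = -30 and h_1·σ_1 + 2h_1·σ_2 = 6(S'(3) - Δ_1) = 3.
Solving: σ_0 = -89/4, σ_1 = 29/2, σ_2 = -23/4.
On [2, 3], S'(x) = b_1 + 2c_1·(x - 2) + 3d_1·(x - 2)² with b_1 = Δ_1 - h_1(2σ_1 + σ_2)/6 = -31/8, c_1 = σ_1/2 = 29/4, d_1 = (σ_2 - σ_1)/(6h_1) = -27/8. So S'(2) = -31/8.

-3.8750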